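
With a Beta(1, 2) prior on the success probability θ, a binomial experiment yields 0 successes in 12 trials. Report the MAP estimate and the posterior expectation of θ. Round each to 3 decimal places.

Posterior: Beta(1+0, 2+12) = Beta(1, 14).
Since α = 1 ≤ 1 and β > 1, the Beta density is monotone decreasing on [0,1]; the mode is at 0.
Mean = 1/(1+14) = 0.067.

θ_MAP = 0.000, E[θ|data] = 0.067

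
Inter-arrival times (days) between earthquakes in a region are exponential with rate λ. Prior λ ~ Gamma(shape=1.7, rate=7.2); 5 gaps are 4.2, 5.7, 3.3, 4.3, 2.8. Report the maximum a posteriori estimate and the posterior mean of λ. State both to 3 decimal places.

λ_MAP = 0.207, E[λ|data] = 0.244

Σ times = 20.3. Posterior: Gamma(shape = 1.7+5 = 6.7, rate = 7.2+20.3 = 27.5).
Mode = (α−1)/β = 5.7/27.5 = 0.207.
Mean = α/β = 6.7/27.5 = 0.244.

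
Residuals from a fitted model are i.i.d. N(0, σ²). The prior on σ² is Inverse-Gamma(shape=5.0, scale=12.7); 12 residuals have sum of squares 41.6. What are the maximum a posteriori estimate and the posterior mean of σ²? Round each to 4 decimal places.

Posterior: Inverse-Gamma(shape = 5.0+12/2 = 11.0, scale = 12.7+41.6/2 = 33.5).
Mode = β/(α+1) = 33.5/12.0 = 2.7917.
Mean = β/(α−1) = 33.5/10.0 = 3.3500.

σ²_MAP = 2.7917, E[σ²|data] = 3.3500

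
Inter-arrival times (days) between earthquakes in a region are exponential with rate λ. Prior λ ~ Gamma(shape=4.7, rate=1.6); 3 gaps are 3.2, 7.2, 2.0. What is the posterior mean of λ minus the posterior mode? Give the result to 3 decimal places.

0.071

Σ times = 12.4. Posterior: Gamma(shape = 4.7+3 = 7.7, rate = 1.6+12.4 = 14.0).
Mode = (α−1)/β = 6.7/14.0 = 0.479.
Mean = α/β = 7.7/14.0 = 0.550.
Difference = 0.550 − 0.479 = 0.071.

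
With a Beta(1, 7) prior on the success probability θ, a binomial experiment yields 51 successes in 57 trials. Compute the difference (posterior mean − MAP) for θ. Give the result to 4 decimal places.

-0.0095

Posterior: Beta(1+51, 7+6) = Beta(52, 13).
Mode = (52−1)/(52+13−2) = 51/63 = 0.8095.
Mean = 52/(52+13) = 52/65 = 0.8000.
Difference = 0.8000 − 0.8095 = -0.0095.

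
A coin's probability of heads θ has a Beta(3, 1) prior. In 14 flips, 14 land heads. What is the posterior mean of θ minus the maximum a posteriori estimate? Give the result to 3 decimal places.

-0.056

Posterior: Beta(3+14, 1+0) = Beta(17, 1).
Since β = 1 ≤ 1 and α > 1, the Beta density is monotone increasing on [0,1]; the mode is at 1.
Mean = 17/(17+1) = 0.944.
Difference = 0.944 − 1.000 = -0.056.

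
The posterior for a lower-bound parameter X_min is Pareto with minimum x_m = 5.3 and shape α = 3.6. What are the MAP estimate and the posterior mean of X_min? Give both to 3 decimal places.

X_min_MAP = 5.300, E[X_min|data] = 7.338

The Pareto density is strictly decreasing on [x_m, ∞), so the mode is x_m = 5.300.
Mean = α·x_m/(α−1) = 3.6·5.3/2.6 = 7.338.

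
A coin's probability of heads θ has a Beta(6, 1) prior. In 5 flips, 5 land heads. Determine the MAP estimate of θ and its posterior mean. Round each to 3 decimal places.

Posterior: Beta(6+5, 1+0) = Beta(11, 1).
Since β = 1 ≤ 1 and α > 1, the Beta density is monotone increasing on [0,1]; the mode is at 1.
Mean = 11/(11+1) = 0.917.
The mean is pulled below the mode by the posterior's left skew.

MAP: 1.000. Posterior mean: 0.917.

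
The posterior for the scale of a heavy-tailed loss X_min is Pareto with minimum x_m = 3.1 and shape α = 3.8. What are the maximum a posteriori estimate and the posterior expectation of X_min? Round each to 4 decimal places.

The Pareto density is strictly decreasing on [x_m, ∞), so the mode is x_m = 3.1000.
Mean = α·x_m/(α−1) = 3.8·3.1/2.8 = 4.2071.

maximum a posteriori estimate = 3.1000, posterior expectation = 4.2071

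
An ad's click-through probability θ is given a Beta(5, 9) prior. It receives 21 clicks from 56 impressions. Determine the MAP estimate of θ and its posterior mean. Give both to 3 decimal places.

θ_MAP = 0.368, E[θ|data] = 0.371

Posterior: Beta(5+21, 9+35) = Beta(26, 44).
Mode = (26−1)/(26+44−2) = 25/68 = 0.368.
Mean = 26/(26+44) = 26/70 = 0.371.
The mean is pulled above the mode by the posterior's right skew.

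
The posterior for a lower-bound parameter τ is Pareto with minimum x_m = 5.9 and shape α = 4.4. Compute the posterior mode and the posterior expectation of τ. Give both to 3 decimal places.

MAP: 5.900. Posterior mean: 7.635.

The Pareto density is strictly decreasing on [x_m, ∞), so the mode is x_m = 5.900.
Mean = α·x_m/(α−1) = 4.4·5.9/3.4 = 7.635.
The posterior is right-skewed, so the mean exceeds the mode.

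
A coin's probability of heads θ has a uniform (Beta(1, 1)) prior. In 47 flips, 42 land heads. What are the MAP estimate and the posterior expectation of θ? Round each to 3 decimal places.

MAP = 0.894, posterior mean = 0.878

Posterior: Beta(1+42, 1+5) = Beta(43, 6).
Mode = (43−1)/(43+6−2) = 42/47 = 0.894.
With a flat prior the MAP equals the MLE, 42/47.
Mean = 43/(43+6) = 43/49 = 0.878.
The posterior is left-skewed, so the mode exceeds the mean.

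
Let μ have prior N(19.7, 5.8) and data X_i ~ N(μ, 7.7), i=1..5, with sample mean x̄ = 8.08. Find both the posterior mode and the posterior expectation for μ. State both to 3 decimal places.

posterior mode = 10.518, posterior expectation = 10.518

Posterior for μ is Normal. Precision-weighted mean: (1/5.8·19.7 + 5/7.7·8.08) / (1/5.8 + 5/7.7) = 10.518.
A Normal posterior is symmetric, so mode = mean.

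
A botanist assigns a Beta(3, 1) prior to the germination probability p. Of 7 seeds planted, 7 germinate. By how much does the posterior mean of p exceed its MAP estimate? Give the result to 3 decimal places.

Posterior: Beta(3+7, 1+0) = Beta(10, 1).
Since β = 1 ≤ 1 and α > 1, the Beta density is monotone increasing on [0,1]; the mode is at 1.
Mean = 10/(10+1) = 0.909.
Difference = 0.909 − 1.000 = -0.091.

-0.091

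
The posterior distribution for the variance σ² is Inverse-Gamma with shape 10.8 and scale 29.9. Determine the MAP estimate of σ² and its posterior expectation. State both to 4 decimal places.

Mode = β/(α+1) = 29.9/11.8 = 2.5339.
Mean = β/(α−1) = 29.9/9.8 = 3.0510.

MAP = 2.5339; posterior mean = 3.0510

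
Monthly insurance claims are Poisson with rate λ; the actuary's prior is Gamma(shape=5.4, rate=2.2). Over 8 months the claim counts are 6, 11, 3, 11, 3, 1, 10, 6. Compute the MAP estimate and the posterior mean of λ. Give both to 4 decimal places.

MAP = 5.4314; posterior mean = 5.5294

Σ counts = 51. Posterior: Gamma(shape = 5.4+51 = 56.4, rate = 2.2+8 = 10.2).
Mode = (α−1)/β = 55.4/10.2 = 5.4314.
Mean = α/β = 56.4/10.2 = 5.5294.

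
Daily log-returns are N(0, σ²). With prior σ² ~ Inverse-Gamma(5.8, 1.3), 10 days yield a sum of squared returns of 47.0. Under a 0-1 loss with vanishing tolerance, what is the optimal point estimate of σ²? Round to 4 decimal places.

2.1017

Posterior: Inverse-Gamma(shape = 5.8+10/2 = 10.8, scale = 1.3+47.0/2 = 24.8).
Mode = β/(α+1) = 24.8/11.8 = 2.1017.
Mean = β/(α−1) = 24.8/9.8 = 2.5306.
This is the posterior mode — the MAP estimate.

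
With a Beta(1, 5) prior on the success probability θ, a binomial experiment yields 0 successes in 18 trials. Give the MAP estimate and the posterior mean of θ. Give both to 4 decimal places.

MAP estimate = 0.0000, posterior mean = 0.0417

Posterior: Beta(1+0, 5+18) = Beta(1, 23).
Since α = 1 ≤ 1 and β > 1, the Beta density is monotone decreasing on [0,1]; the mode is at 0.
Mean = 1/(1+23) = 0.0417.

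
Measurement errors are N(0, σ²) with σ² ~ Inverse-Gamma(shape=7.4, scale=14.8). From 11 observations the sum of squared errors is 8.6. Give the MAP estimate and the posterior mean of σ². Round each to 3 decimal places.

Posterior: Inverse-Gamma(shape = 7.4+11/2 = 12.9, scale = 14.8+8.6/2 = 19.1).
Mode = β/(α+1) = 19.1/13.9 = 1.374.
Mean = β/(α−1) = 19.1/11.9 = 1.605.

MAP = 1.374, posterior mean = 1.605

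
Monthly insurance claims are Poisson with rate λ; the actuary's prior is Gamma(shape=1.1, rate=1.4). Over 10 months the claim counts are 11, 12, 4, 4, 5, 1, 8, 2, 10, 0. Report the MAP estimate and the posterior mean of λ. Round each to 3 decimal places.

MAP = 5.009; posterior mean = 5.096

Σ counts = 57. Posterior: Gamma(shape = 1.1+57 = 58.1, rate = 1.4+10 = 11.4).
Mode = (α−1)/β = 57.1/11.4 = 5.009.
Mean = α/β = 58.1/11.4 = 5.096.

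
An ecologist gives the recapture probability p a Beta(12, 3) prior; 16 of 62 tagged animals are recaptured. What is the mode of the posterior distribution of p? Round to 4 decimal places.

0.3600

Posterior: Beta(12+16, 3+46) = Beta(28, 49).
Mode = (28−1)/(28+49−2) = 27/75 = 0.3600.
Mean = 28/(28+49) = 28/77 = 0.3636.
This is the posterior mode — the MAP estimate.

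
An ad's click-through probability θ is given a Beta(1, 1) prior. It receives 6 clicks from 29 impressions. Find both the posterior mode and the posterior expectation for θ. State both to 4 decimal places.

θ_MAP = 0.2069, E[θ|data] = 0.2258

Posterior: Beta(1+6, 1+23) = Beta(7, 24).
Mode = (7−1)/(7+24−2) = 6/29 = 0.2069.
With a flat prior the MAP equals the MLE, 6/29.
Mean = 7/(7+24) = 7/31 = 0.2258.
Right-skewed posterior ⇒ mode < mean.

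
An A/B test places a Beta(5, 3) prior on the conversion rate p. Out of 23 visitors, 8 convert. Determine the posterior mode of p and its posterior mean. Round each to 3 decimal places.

Posterior: Beta(5+8, 3+15) = Beta(13, 18).
Mode = (13−1)/(13+18−2) = 12/29 = 0.414.
Mean = 13/(13+18) = 13/31 = 0.419.
Mean > mode: the posterior has a right tail.

p_MAP = 0.414, E[p|data] = 0.419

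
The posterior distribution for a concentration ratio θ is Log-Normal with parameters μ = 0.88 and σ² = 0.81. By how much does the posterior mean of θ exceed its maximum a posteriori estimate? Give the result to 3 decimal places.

Mode = exp(μ − σ²) = exp(0.07) = 1.073.
Mean = exp(μ + σ²/2) = exp(1.285) = 3.615.
Difference = 3.615 − 1.073 = 2.542.

2.542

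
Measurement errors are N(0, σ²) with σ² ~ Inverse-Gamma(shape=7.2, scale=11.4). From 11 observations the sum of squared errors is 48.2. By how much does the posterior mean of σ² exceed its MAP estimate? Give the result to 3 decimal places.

Posterior: Inverse-Gamma(shape = 7.2+11/2 = 12.7, scale = 11.4+48.2/2 = 35.5).
Mode = β/(α+1) = 35.5/13.7 = 2.591.
Mean = β/(α−1) = 35.5/11.7 = 3.034.
Difference = 3.034 − 2.591 = 0.443.

0.443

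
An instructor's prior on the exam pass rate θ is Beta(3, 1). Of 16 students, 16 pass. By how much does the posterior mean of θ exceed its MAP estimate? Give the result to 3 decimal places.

Posterior: Beta(3+16, 1+0) = Beta(19, 1).
Since β = 1 ≤ 1 and α > 1, the Beta density is monotone increasing on [0,1]; the mode is at 1.
Mean = 19/(19+1) = 0.950.
Difference = 0.950 − 1.000 = -0.050.

-0.050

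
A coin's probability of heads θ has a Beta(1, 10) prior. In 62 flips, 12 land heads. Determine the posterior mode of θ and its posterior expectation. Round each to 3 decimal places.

MAP = 0.169; posterior mean = 0.178

Posterior: Beta(1+12, 10+50) = Beta(13, 60).
Mode = (13−1)/(13+60−2) = 12/71 = 0.169.
Mean = 13/(13+60) = 13/73 = 0.178.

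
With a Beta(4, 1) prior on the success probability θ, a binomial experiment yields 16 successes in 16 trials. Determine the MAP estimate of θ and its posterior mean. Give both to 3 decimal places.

Posterior: Beta(4+16, 1+0) = Beta(20, 1).
Since β = 1 ≤ 1 and α > 1, the Beta density is monotone increasing on [0,1]; the mode is at 1.
Mean = 20/(20+1) = 0.952.
Left-skewed posterior ⇒ mean < mode.

MAP = 1.000, posterior mean = 0.952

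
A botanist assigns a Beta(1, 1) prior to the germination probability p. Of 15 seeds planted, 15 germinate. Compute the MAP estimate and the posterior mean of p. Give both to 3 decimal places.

Posterior: Beta(1+15, 1+0) = Beta(16, 1).
Since β = 1 ≤ 1 and α > 1, the Beta density is monotone increasing on [0,1]; the mode is at 1.
Mean = 16/(16+1) = 0.941.
The posterior is left-skewed, so the mode exceeds the mean.

p_MAP = 1.000, E[p|data] = 0.941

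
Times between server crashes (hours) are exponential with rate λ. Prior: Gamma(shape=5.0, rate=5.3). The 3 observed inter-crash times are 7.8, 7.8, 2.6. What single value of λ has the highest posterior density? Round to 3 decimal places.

Σ times = 18.2. Posterior: Gamma(shape = 5.0+3 = 8.0, rate = 5.3+18.2 = 23.5).
Mode = (α−1)/β = 7.0/23.5 = 0.298.
Mean = α/β = 8.0/23.5 = 0.340.
This is the posterior mode — the MAP estimate.

0.298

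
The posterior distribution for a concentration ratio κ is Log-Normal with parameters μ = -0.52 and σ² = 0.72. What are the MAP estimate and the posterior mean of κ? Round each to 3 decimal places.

MAP = 0.289, posterior mean = 0.852

Mode = exp(μ − σ²) = exp(-1.24) = 0.289.
Mean = exp(μ + σ²/2) = exp(-0.160) = 0.852.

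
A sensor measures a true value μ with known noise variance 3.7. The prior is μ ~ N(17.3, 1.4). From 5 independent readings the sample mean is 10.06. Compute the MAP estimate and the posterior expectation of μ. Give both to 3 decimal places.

MAP = 12.564, posterior mean = 12.564

Posterior for μ is Normal. Precision-weighted mean: (1/1.4·17.3 + 5/3.7·10.06) / (1/1.4 + 5/3.7) = 12.564.
A Normal posterior is symmetric, so mode = mean.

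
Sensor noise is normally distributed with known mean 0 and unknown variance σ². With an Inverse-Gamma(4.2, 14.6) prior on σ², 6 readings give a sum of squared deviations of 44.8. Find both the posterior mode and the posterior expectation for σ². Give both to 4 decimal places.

Posterior: Inverse-Gamma(shape = 4.2+6/2 = 7.2, scale = 14.6+44.8/2 = 37.0).
Mode = β/(α+1) = 37.0/8.2 = 4.5122.
Mean = β/(α−1) = 37.0/6.2 = 5.9677.
The mean is pulled above the mode by the posterior's right skew.

MAP = 4.5122, posterior mean = 5.9677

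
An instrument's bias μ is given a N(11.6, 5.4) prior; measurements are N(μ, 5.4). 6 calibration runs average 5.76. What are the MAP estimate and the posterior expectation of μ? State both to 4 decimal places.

Posterior for μ is Normal. Precision-weighted mean: (1/5.4·11.6 + 6/5.4·5.76) / (1/5.4 + 6/5.4) = 6.5943.
A Normal posterior is symmetric, so mode = mean.

MAP estimate = 6.5943, posterior expectation = 6.5943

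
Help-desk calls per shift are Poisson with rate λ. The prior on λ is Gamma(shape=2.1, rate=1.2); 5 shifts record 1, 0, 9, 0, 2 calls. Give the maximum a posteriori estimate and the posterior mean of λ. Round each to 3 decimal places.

MAP = 2.113, posterior mean = 2.274

Σ counts = 12. Posterior: Gamma(shape = 2.1+12 = 14.1, rate = 1.2+5 = 6.2).
Mode = (α−1)/β = 13.1/6.2 = 2.113.
Mean = α/β = 14.1/6.2 = 2.274.
The posterior is right-skewed, so the mean exceeds the mode.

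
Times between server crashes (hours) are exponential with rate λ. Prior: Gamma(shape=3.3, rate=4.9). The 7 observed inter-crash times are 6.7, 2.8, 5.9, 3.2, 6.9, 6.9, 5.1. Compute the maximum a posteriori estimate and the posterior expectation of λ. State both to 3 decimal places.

Σ times = 37.5. Posterior: Gamma(shape = 3.3+7 = 10.3, rate = 4.9+37.5 = 42.4).
Mode = (α−1)/β = 9.3/42.4 = 0.219.
Mean = α/β = 10.3/42.4 = 0.243.

MAP = 0.219; posterior mean = 0.243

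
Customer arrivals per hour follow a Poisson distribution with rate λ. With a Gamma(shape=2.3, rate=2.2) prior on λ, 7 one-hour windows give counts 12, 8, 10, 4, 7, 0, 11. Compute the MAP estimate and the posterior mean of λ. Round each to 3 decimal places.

MAP = 5.793; posterior mean = 5.902

Σ counts = 52. Posterior: Gamma(shape = 2.3+52 = 54.3, rate = 2.2+7 = 9.2).
Mode = (α−1)/β = 53.3/9.2 = 5.793.
Mean = α/β = 54.3/9.2 = 5.902.
The posterior is right-skewed, so the mean exceeds the mode.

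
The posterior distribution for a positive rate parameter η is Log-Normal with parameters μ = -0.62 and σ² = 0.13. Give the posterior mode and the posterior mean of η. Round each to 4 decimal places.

Mode = exp(μ − σ²) = exp(-0.75) = 0.4724.
Mean = exp(μ + σ²/2) = exp(-0.555) = 0.5741.
The posterior is right-skewed, so the mean exceeds the mode.

posterior mode = 0.4724, posterior mean = 0.5741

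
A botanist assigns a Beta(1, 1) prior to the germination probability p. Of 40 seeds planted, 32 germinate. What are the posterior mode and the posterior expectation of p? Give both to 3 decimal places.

Posterior: Beta(1+32, 1+8) = Beta(33, 9).
Mode = (33−1)/(33+9−2) = 32/40 = 0.800.
With a flat prior the MAP equals the MLE, 32/40.
Mean = 33/(33+9) = 33/42 = 0.786.
The posterior is left-skewed, so the mode exceeds the mean.

MAP = 0.800, posterior mean = 0.786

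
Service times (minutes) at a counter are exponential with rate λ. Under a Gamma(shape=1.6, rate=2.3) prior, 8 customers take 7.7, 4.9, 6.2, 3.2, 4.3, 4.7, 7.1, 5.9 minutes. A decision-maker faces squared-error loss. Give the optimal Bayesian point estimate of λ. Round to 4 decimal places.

0.2073

Σ times = 44.0. Posterior: Gamma(shape = 1.6+8 = 9.6, rate = 2.3+44.0 = 46.3).
Mode = (α−1)/β = 8.6/46.3 = 0.1857.
Mean = α/β = 9.6/46.3 = 0.2073.
Squared-error loss ⇒ the optimal estimator is the posterior mean.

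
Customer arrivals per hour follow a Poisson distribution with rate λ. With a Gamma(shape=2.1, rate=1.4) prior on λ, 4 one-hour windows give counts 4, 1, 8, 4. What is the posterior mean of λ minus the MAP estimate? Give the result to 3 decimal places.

0.185

Σ counts = 17. Posterior: Gamma(shape = 2.1+17 = 19.1, rate = 1.4+4 = 5.4).
Mode = (α−1)/β = 18.1/5.4 = 3.352.
Mean = α/β = 19.1/5.4 = 3.537.
Difference = 3.537 − 3.352 = 0.185.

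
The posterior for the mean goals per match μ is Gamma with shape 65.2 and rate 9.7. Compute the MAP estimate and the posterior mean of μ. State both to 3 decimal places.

MAP = 6.619, posterior mean = 6.722

Mode = (α−1)/β = 64.2/9.7 = 6.619.
Mean = α/β = 65.2/9.7 = 6.722.
Mean > mode: the posterior has a right tail.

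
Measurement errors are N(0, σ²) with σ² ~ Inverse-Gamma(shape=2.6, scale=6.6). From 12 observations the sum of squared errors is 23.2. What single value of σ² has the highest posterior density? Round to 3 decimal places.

Posterior: Inverse-Gamma(shape = 2.6+12/2 = 8.6, scale = 6.6+23.2/2 = 18.2).
Mode = β/(α+1) = 18.2/9.6 = 1.896.
Mean = β/(α−1) = 18.2/7.6 = 2.395.
This is the posterior mode — the MAP estimate.

1.896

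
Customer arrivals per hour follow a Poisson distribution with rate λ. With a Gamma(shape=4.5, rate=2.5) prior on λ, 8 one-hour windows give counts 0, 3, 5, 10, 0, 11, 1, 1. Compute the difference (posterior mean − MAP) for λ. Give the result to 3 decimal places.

Σ counts = 31. Posterior: Gamma(shape = 4.5+31 = 35.5, rate = 2.5+8 = 10.5).
Mode = (α−1)/β = 34.5/10.5 = 3.286.
Mean = α/β = 35.5/10.5 = 3.381.
Difference = 3.381 − 3.286 = 0.095.
Mean > mode: the posterior has a right tail.

0.095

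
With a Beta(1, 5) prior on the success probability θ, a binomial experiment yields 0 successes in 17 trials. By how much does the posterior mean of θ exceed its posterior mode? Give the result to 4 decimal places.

Posterior: Beta(1+0, 5+17) = Beta(1, 22).
Since α = 1 ≤ 1 and β > 1, the Beta density is monotone decreasing on [0,1]; the mode is at 0.
Mean = 1/(1+22) = 0.0435.
Difference = 0.0435 − 0.0000 = 0.0435.

0.0435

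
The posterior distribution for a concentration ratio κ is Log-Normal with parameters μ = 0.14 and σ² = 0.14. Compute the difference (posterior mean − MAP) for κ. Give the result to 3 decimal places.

0.234

Mode = exp(μ − σ²) = exp(0.00) = 1.000.
Mean = exp(μ + σ²/2) = exp(0.210) = 1.234.
Difference = 1.234 − 1.000 = 0.234.
The posterior is right-skewed, so the mean exceeds the mode.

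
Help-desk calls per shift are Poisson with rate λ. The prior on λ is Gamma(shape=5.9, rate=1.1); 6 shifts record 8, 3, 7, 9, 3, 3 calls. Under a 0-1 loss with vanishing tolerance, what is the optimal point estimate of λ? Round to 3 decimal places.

5.338

Σ counts = 33. Posterior: Gamma(shape = 5.9+33 = 38.9, rate = 1.1+6 = 7.1).
Mode = (α−1)/β = 37.9/7.1 = 5.338.
Mean = α/β = 38.9/7.1 = 5.479.
This is the posterior mode — the MAP estimate.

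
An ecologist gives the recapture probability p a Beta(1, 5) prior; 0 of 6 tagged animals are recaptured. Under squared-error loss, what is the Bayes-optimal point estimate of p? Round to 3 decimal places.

Posterior: Beta(1+0, 5+6) = Beta(1, 11).
Since α = 1 ≤ 1 and β > 1, the Beta density is monotone decreasing on [0,1]; the mode is at 0.
Mean = 1/(1+11) = 0.083.
Squared-error loss ⇒ the optimal estimator is the posterior mean.

0.083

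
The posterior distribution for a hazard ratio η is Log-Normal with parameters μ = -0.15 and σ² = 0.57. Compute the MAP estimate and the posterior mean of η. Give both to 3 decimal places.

Mode = exp(μ − σ²) = exp(-0.72) = 0.487.
Mean = exp(μ + σ²/2) = exp(0.135) = 1.145.

MAP = 0.487, posterior mean = 1.145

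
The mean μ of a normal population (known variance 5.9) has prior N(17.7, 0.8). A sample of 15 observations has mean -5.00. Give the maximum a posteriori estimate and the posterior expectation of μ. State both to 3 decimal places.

maximum a posteriori estimate = 2.482, posterior expectation = 2.482

Posterior for μ is Normal. Precision-weighted mean: (1/0.8·17.7 + 15/5.9·-5.00) / (1/0.8 + 15/5.9) = 2.482.
A Normal posterior is symmetric, so mode = mean.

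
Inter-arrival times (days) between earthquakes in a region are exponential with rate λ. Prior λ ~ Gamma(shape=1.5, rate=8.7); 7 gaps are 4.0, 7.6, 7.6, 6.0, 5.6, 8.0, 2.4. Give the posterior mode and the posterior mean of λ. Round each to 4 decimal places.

MAP = 0.1503, posterior mean = 0.1703

Σ times = 41.2. Posterior: Gamma(shape = 1.5+7 = 8.5, rate = 8.7+41.2 = 49.9).
Mode = (α−1)/β = 7.5/49.9 = 0.1503.
Mean = α/β = 8.5/49.9 = 0.1703.
Right-skewed posterior ⇒ mode < mean.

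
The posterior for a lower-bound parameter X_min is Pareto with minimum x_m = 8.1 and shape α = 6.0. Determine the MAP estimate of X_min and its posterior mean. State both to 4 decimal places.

The Pareto density is strictly decreasing on [x_m, ∞), so the mode is x_m = 8.1000.
Mean = α·x_m/(α−1) = 6.0·8.1/5.0 = 9.7200.

X_min_MAP = 8.1000, E[X_min|data] = 9.7200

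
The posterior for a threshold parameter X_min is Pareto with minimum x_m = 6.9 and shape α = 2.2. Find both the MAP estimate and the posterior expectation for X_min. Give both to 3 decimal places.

MAP = 6.900, posterior mean = 12.650

The Pareto density is strictly decreasing on [x_m, ∞), so the mode is x_m = 6.900.
Mean = α·x_m/(α−1) = 2.2·6.9/1.2 = 12.650.
The posterior is right-skewed, so the mean exceeds the mode.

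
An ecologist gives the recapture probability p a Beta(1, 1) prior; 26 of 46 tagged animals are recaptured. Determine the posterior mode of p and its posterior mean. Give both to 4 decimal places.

Posterior: Beta(1+26, 1+20) = Beta(27, 21).
Mode = (27−1)/(27+21−2) = 26/46 = 0.5652.
With a flat prior the MAP equals the MLE, 26/46.
Mean = 27/(27+21) = 27/48 = 0.5625.

MAP: 0.5652. Posterior mean: 0.5625.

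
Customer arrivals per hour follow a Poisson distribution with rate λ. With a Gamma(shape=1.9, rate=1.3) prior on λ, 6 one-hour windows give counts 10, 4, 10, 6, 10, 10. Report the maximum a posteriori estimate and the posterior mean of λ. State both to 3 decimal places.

MAP = 6.973; posterior mean = 7.110

Σ counts = 50. Posterior: Gamma(shape = 1.9+50 = 51.9, rate = 1.3+6 = 7.3).
Mode = (α−1)/β = 50.9/7.3 = 6.973.
Mean = α/β = 51.9/7.3 = 7.110.
Right-skewed posterior ⇒ mode < mean.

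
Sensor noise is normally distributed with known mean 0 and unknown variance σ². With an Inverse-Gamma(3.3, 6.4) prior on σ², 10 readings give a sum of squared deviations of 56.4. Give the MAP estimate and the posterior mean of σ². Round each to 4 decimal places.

MAP estimate = 3.7204, posterior mean = 4.7397

Posterior: Inverse-Gamma(shape = 3.3+10/2 = 8.3, scale = 6.4+56.4/2 = 34.6).
Mode = β/(α+1) = 34.6/9.3 = 3.7204.
Mean = β/(α−1) = 34.6/7.3 = 4.7397.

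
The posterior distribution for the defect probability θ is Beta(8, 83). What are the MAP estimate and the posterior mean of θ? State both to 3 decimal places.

Mode = (8−1)/(8+83−2) = 7/89 = 0.079.
Mean = 8/(8+83) = 8/91 = 0.088.

θ_MAP = 0.079, E[θ|data] = 0.088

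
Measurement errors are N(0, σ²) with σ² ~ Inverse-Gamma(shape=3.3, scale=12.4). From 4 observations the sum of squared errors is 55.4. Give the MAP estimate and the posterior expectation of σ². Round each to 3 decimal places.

Posterior: Inverse-Gamma(shape = 3.3+4/2 = 5.3, scale = 12.4+55.4/2 = 40.1).
Mode = β/(α+1) = 40.1/6.3 = 6.365.
Mean = β/(α−1) = 40.1/4.3 = 9.326.

MAP = 6.365; posterior mean = 9.326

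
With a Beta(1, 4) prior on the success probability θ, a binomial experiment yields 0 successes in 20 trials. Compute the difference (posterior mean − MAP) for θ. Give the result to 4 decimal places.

0.0400

Posterior: Beta(1+0, 4+20) = Beta(1, 24).
Since α = 1 ≤ 1 and β > 1, the Beta density is monotone decreasing on [0,1]; the mode is at 0.
Mean = 1/(1+24) = 0.0400.
Difference = 0.0400 − 0.0000 = 0.0400.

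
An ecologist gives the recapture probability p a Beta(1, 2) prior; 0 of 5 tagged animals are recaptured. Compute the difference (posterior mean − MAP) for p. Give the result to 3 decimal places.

Posterior: Beta(1+0, 2+5) = Beta(1, 7).
Since α = 1 ≤ 1 and β > 1, the Beta density is monotone decreasing on [0,1]; the mode is at 0.
Mean = 1/(1+7) = 0.125.
Difference = 0.125 − 0.000 = 0.125.

0.125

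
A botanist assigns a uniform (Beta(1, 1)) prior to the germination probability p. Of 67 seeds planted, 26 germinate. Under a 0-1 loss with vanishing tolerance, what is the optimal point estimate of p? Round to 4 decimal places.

0.3881

Posterior: Beta(1+26, 1+41) = Beta(27, 42).
Mode = (27−1)/(27+42−2) = 26/67 = 0.3881.
With a flat prior the MAP equals the MLE, 26/67.
Mean = 27/(27+42) = 27/69 = 0.3913.
This is the posterior mode — the MAP estimate.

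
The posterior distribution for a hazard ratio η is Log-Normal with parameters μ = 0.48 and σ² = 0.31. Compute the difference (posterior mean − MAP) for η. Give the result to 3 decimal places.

0.702

Mode = exp(μ − σ²) = exp(0.17) = 1.185.
Mean = exp(μ + σ²/2) = exp(0.635) = 1.887.
Difference = 1.887 − 1.185 = 0.702.
The posterior is right-skewed, so the mean exceeds the mode.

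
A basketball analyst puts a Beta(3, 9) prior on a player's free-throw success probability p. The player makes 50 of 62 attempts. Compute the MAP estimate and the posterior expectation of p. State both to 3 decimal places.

MAP = 0.722, posterior mean = 0.716

Posterior: Beta(3+50, 9+12) = Beta(53, 21).
Mode = (53−1)/(53+21−2) = 52/72 = 0.722.
Mean = 53/(53+21) = 53/74 = 0.716.
The mean is pulled below the mode by the posterior's left skew.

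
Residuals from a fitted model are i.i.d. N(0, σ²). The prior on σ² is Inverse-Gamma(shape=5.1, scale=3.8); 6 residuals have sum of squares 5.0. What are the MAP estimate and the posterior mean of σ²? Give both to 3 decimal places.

Posterior: Inverse-Gamma(shape = 5.1+6/2 = 8.1, scale = 3.8+5.0/2 = 6.3).
Mode = β/(α+1) = 6.3/9.1 = 0.692.
Mean = β/(α−1) = 6.3/7.1 = 0.887.
Mean > mode: the posterior has a right tail.

MAP: 0.692. Posterior mean: 0.887.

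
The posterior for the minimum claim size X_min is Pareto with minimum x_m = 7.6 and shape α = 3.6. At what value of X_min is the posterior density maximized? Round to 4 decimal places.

The Pareto density is strictly decreasing on [x_m, ∞), so the mode is x_m = 7.6000.
Mean = α·x_m/(α−1) = 3.6·7.6/2.6 = 10.5231.
This is the posterior mode — the MAP estimate.

7.6000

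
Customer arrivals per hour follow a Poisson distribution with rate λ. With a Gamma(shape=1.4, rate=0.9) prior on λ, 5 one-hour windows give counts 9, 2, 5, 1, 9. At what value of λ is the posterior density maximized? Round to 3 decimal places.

Σ counts = 26. Posterior: Gamma(shape = 1.4+26 = 27.4, rate = 0.9+5 = 5.9).
Mode = (α−1)/β = 26.4/5.9 = 4.475.
Mean = α/β = 27.4/5.9 = 4.644.
This is the posterior mode — the MAP estimate.

4.475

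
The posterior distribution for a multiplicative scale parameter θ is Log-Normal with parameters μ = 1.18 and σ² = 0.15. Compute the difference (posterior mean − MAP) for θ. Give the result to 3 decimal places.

Mode = exp(μ − σ²) = exp(1.03) = 2.801.
Mean = exp(μ + σ²/2) = exp(1.255) = 3.508.
Difference = 3.508 − 2.801 = 0.707.

0.707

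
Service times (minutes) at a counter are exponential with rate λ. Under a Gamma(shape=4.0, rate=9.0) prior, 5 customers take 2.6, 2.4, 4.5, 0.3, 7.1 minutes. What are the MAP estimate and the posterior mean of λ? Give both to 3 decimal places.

Σ times = 16.9. Posterior: Gamma(shape = 4.0+5 = 9.0, rate = 9.0+16.9 = 25.9).
Mode = (α−1)/β = 8.0/25.9 = 0.309.
Mean = α/β = 9.0/25.9 = 0.347.
The posterior is right-skewed, so the mean exceeds the mode.

λ_MAP = 0.309, E[λ|data] = 0.347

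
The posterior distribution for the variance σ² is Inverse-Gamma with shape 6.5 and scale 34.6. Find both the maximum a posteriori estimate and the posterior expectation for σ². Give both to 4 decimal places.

maximum a posteriori estimate = 4.6133, posterior expectation = 6.2909

Mode = β/(α+1) = 34.6/7.5 = 4.6133.
Mean = β/(α−1) = 34.6/5.5 = 6.2909.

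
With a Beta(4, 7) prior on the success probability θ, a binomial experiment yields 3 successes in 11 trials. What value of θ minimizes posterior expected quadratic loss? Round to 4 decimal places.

0.3182

Posterior: Beta(4+3, 7+8) = Beta(7, 15).
Mode = (7−1)/(7+15−2) = 6/20 = 0.3000.
Mean = 7/(7+15) = 7/22 = 0.3182.
Quadratic loss ⇒ the optimal estimator is the posterior mean.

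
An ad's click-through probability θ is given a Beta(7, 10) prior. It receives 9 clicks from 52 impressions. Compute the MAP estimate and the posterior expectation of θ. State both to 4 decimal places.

MAP: 0.2239. Posterior mean: 0.2319.

Posterior: Beta(7+9, 10+43) = Beta(16, 53).
Mode = (16−1)/(16+53−2) = 15/67 = 0.2239.
Mean = 16/(16+53) = 16/69 = 0.2319.
The posterior is right-skewed, so the mean exceeds the mode.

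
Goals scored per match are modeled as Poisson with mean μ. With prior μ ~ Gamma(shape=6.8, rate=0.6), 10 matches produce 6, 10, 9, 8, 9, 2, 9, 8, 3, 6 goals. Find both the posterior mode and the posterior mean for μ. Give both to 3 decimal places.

MAP = 7.151; posterior mean = 7.245

Σ counts = 70. Posterior: Gamma(shape = 6.8+70 = 76.8, rate = 0.6+10 = 10.6).
Mode = (α−1)/β = 75.8/10.6 = 7.151.
Mean = α/β = 76.8/10.6 = 7.245.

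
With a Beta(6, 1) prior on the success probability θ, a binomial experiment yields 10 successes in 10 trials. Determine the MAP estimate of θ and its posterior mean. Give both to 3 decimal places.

MAP: 1.000. Posterior mean: 0.941.

Posterior: Beta(6+10, 1+0) = Beta(16, 1).
Since β = 1 ≤ 1 and α > 1, the Beta density is monotone increasing on [0,1]; the mode is at 1.
Mean = 16/(16+1) = 0.941.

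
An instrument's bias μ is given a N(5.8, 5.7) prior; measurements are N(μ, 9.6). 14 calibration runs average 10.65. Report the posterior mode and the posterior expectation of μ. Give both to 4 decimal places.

MAP = 10.1292, posterior mean = 10.1292

Posterior for μ is Normal. Precision-weighted mean: (1/5.7·5.8 + 14/9.6·10.65) / (1/5.7 + 14/9.6) = 10.1292.
A Normal posterior is symmetric, so mode = mean.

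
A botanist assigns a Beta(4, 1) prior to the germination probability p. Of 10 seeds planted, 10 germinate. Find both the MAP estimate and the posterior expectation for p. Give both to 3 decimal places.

MAP = 1.000; posterior mean = 0.933

Posterior: Beta(4+10, 1+0) = Beta(14, 1).
Since β = 1 ≤ 1 and α > 1, the Beta density is monotone increasing on [0,1]; the mode is at 1.
Mean = 14/(14+1) = 0.933.
Mode > mean: the posterior has a left tail.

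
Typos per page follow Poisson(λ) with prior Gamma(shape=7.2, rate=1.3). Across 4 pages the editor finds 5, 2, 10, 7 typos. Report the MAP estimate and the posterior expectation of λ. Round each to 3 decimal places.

Σ counts = 24. Posterior: Gamma(shape = 7.2+24 = 31.2, rate = 1.3+4 = 5.3).
Mode = (α−1)/β = 30.2/5.3 = 5.698.
Mean = α/β = 31.2/5.3 = 5.887.
The mean is pulled above the mode by the posterior's right skew.

MAP estimate = 5.698, posterior expectation = 5.887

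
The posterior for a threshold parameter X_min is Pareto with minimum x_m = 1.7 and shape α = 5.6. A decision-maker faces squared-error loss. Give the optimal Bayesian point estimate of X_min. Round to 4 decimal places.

The Pareto density is strictly decreasing on [x_m, ∞), so the mode is x_m = 1.7000.
Mean = α·x_m/(α−1) = 5.6·1.7/4.6 = 2.0696.
Squared-error loss ⇒ the optimal estimator is the posterior mean.

2.0696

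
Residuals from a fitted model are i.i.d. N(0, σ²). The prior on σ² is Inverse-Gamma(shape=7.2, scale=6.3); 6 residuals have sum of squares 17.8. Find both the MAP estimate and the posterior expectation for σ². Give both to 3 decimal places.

σ²_MAP = 1.357, E[σ²|data] = 1.652

Posterior: Inverse-Gamma(shape = 7.2+6/2 = 10.2, scale = 6.3+17.8/2 = 15.2).
Mode = β/(α+1) = 15.2/11.2 = 1.357.
Mean = β/(α−1) = 15.2/9.2 = 1.652.
The mean is pulled above the mode by the posterior's right skew.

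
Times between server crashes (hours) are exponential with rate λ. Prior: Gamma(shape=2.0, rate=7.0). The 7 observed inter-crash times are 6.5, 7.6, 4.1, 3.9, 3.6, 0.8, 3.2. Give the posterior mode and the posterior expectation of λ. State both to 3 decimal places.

Σ times = 29.7. Posterior: Gamma(shape = 2.0+7 = 9.0, rate = 7.0+29.7 = 36.7).
Mode = (α−1)/β = 8.0/36.7 = 0.218.
Mean = α/β = 9.0/36.7 = 0.245.

MAP: 0.218. Posterior mean: 0.245.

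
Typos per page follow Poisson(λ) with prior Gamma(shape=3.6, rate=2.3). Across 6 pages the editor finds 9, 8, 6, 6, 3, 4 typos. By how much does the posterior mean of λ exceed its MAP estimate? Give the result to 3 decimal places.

0.120

Σ counts = 36. Posterior: Gamma(shape = 3.6+36 = 39.6, rate = 2.3+6 = 8.3).
Mode = (α−1)/β = 38.6/8.3 = 4.651.
Mean = α/β = 39.6/8.3 = 4.771.
Difference = 4.771 − 4.651 = 0.120.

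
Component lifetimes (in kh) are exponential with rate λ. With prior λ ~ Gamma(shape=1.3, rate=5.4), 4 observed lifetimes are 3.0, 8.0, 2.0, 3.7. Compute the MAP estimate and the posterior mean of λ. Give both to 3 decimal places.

Σ times = 16.7. Posterior: Gamma(shape = 1.3+4 = 5.3, rate = 5.4+16.7 = 22.1).
Mode = (α−1)/β = 4.3/22.1 = 0.195.
Mean = α/β = 5.3/22.1 = 0.240.
The posterior is right-skewed, so the mean exceeds the mode.

MAP estimate = 0.195, posterior mean = 0.240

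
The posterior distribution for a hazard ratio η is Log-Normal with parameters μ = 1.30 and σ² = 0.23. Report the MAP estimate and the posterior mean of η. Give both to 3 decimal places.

MAP = 2.915, posterior mean = 4.116

Mode = exp(μ − σ²) = exp(1.07) = 2.915.
Mean = exp(μ + σ²/2) = exp(1.415) = 4.116.
The posterior is right-skewed, so the mean exceeds the mode.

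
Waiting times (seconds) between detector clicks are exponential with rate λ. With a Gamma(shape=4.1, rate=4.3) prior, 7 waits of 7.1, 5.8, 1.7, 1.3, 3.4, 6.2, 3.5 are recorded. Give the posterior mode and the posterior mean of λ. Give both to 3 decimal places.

Σ times = 29.0. Posterior: Gamma(shape = 4.1+7 = 11.1, rate = 4.3+29.0 = 33.3).
Mode = (α−1)/β = 10.1/33.3 = 0.303.
Mean = α/β = 11.1/33.3 = 0.333.
The mean is pulled above the mode by the posterior's right skew.

λ_MAP = 0.303, E[λ|data] = 0.333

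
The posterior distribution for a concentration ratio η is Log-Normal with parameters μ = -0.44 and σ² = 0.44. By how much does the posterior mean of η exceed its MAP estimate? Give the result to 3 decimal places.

0.388

Mode = exp(μ − σ²) = exp(-0.88) = 0.415.
Mean = exp(μ + σ²/2) = exp(-0.220) = 0.803.
Difference = 0.803 − 0.415 = 0.388.
The mean is pulled above the mode by the posterior's right skew.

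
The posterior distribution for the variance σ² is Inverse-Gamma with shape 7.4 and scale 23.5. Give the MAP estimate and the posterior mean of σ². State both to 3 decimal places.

Mode = β/(α+1) = 23.5/8.4 = 2.798.
Mean = β/(α−1) = 23.5/6.4 = 3.672.

MAP estimate = 2.798, posterior mean = 3.672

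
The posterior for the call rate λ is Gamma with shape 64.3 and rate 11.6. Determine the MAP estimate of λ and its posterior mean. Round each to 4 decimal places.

MAP: 5.4569. Posterior mean: 5.5431.

Mode = (α−1)/β = 63.3/11.6 = 5.4569.
Mean = α/β = 64.3/11.6 = 5.5431.
Mean > mode: the posterior has a right tail.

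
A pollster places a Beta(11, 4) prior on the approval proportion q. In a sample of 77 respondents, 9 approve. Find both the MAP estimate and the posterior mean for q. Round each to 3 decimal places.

Posterior: Beta(11+9, 4+68) = Beta(20, 72).
Mode = (20−1)/(20+72−2) = 19/90 = 0.211.
Mean = 20/(20+72) = 20/92 = 0.217.
The mean is pulled above the mode by the posterior's right skew.

MAP estimate = 0.211, posterior mean = 0.217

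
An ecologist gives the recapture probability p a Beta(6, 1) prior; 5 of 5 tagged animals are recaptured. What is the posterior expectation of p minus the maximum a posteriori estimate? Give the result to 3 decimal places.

Posterior: Beta(6+5, 1+0) = Beta(11, 1).
Since β = 1 ≤ 1 and α > 1, the Beta density is monotone increasing on [0,1]; the mode is at 1.
Mean = 11/(11+1) = 0.917.
Difference = 0.917 − 1.000 = -0.083.

-0.083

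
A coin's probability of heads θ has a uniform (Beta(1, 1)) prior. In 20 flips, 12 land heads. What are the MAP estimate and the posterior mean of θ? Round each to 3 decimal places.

Posterior: Beta(1+12, 1+8) = Beta(13, 9).
Mode = (13−1)/(13+9−2) = 12/20 = 0.600.
With a flat prior the MAP equals the MLE, 12/20.
Mean = 13/(13+9) = 13/22 = 0.591.
The posterior is left-skewed, so the mode exceeds the mean.

MAP = 0.600, posterior mean = 0.591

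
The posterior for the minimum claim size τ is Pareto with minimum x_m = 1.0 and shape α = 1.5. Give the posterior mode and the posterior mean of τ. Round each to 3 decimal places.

The Pareto density is strictly decreasing on [x_m, ∞), so the mode is x_m = 1.000.
Mean = α·x_m/(α−1) = 1.5·1.0/0.5 = 3.000.
Mean > mode: the posterior has a right tail.

MAP = 1.000; posterior mean = 3.000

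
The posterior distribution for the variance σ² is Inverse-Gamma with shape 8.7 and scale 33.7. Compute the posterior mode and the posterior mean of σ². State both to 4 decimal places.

MAP: 3.4742. Posterior mean: 4.3766.

Mode = β/(α+1) = 33.7/9.7 = 3.4742.
Mean = β/(α−1) = 33.7/7.7 = 4.3766.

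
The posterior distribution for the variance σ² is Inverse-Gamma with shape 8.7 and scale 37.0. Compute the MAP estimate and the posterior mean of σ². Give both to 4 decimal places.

Mode = β/(α+1) = 37.0/9.7 = 3.8144.
Mean = β/(α−1) = 37.0/7.7 = 4.8052.

MAP = 3.8144, posterior mean = 4.8052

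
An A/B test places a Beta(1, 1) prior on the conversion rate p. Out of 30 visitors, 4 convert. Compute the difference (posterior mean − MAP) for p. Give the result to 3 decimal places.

0.023

Posterior: Beta(1+4, 1+26) = Beta(5, 27).
Mode = (5−1)/(5+27−2) = 4/30 = 0.133.
With a flat prior the MAP equals the MLE, 4/30.
Mean = 5/(5+27) = 5/32 = 0.156.
Difference = 0.156 − 0.133 = 0.023.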